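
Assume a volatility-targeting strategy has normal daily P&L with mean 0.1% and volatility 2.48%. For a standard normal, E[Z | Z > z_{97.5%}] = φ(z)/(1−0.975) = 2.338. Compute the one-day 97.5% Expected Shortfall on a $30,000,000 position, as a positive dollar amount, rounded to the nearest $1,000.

$1,709,000

ES = −(0.1%) + 2.48% × 2.338 = 5.698%.
On $30,000,000: 0.05698 × $30,000,000 = $1,709,400.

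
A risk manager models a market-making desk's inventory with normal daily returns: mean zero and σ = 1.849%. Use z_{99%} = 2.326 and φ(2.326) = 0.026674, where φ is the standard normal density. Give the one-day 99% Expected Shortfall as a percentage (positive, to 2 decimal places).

Tail multiplier: φ(z)/(1−α) = 0.026674 / 0.01 = 2.667.
ES = 1.849% × 2.667 = 4.931%.

4.93%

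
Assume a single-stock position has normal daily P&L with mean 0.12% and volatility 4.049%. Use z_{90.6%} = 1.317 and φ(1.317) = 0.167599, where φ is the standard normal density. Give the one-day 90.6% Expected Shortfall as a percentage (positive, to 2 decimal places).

Tail multiplier: φ(z)/(1−α) = 0.167599 / 0.094 = 1.783.
ES = −(0.12%) + 4.049% × 1.783 = 7.099%.

7.10%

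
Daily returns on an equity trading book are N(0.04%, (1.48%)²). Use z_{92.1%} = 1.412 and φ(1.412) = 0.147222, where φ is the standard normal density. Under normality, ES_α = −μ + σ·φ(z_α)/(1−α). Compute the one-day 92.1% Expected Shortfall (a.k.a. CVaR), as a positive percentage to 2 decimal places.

Tail multiplier: φ(z)/(1−α) = 0.147222 / 0.079 = 1.864.
ES = −(0.04%) + 1.48% × 1.864 = 2.719%.

2.72%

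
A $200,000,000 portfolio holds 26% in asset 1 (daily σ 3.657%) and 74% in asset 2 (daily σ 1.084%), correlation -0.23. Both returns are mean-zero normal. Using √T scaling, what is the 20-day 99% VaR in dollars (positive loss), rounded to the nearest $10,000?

σ_p = √(0.26²·3.657² + 0.74²·1.084² + 2·-0.23·0.26·0.74·3.657·1.084) = 1.094%.
σ_{20d} = 1.094% × √20 = 4.893%.
z(99%) = 2.326.
VaR = 2.326 × 4.893% = 11.381%; on $200,000,000 that is $22,762,000.

$22,760,000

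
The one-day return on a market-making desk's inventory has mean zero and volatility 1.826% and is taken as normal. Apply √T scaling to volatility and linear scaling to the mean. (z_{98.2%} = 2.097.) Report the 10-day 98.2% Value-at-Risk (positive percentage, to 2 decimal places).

12.11%

σ_{10d} = 1.826% × √10 = 5.774%.
VaR = 2.097 × 5.774% = 12.108%.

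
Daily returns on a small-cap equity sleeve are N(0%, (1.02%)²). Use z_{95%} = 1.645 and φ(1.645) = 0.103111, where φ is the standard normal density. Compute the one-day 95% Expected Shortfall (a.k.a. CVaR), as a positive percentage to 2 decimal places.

Tail multiplier: φ(z)/(1−α) = 0.103111 / 0.05 = 2.062.
ES = 1.02% × 2.062 = 2.103%.

2.10%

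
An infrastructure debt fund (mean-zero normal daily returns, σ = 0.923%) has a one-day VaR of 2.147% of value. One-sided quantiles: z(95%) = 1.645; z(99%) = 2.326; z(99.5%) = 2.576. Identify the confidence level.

99%

Implied z = VaR/σ = 2.147 / 0.923 = 2.326.
This matches z(99%) = 2.326.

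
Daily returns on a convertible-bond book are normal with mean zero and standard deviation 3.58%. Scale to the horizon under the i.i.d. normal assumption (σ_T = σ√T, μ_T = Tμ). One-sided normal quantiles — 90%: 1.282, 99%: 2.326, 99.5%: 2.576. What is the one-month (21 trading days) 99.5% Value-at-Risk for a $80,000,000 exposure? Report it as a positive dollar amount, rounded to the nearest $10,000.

$33,810,000

σ_{21d} = 3.58% × √21 = 16.406%.
VaR = 2.576 × 16.406% = 42.262%.
On $80,000,000: 0.42262 × $80,000,000 = $33,809,600.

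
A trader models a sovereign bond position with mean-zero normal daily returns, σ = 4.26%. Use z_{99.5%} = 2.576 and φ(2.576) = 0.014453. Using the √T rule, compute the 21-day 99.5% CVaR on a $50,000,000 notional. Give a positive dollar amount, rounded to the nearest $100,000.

$28,200,000

σ_{21d} = 4.26% × √21 = 19.522%.
ES multiplier = φ(z)/(1−α) = 0.014453/0.005 = 2.891.
ES = 19.522% × 2.891 = 56.438%; on $50,000,000: $28,219,000.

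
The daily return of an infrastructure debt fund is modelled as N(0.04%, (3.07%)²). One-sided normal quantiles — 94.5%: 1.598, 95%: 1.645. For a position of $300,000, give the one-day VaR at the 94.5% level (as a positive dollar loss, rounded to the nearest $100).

$14,600

VaR = −μ + z·σ = −(0.04%) + 1.598 × 3.07% = 4.866%.
On $300,000: 0.04866 × $300,000 = $14,598.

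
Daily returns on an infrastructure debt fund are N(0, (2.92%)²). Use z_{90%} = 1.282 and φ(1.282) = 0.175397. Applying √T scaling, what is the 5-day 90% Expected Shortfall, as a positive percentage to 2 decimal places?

σ_{5d} = 2.92% × √5 = 6.529%.
ES multiplier = φ(z)/(1−α) = 0.175397/0.1 = 1.754.
ES = 6.529% × 1.754 = 11.452%.

11.45%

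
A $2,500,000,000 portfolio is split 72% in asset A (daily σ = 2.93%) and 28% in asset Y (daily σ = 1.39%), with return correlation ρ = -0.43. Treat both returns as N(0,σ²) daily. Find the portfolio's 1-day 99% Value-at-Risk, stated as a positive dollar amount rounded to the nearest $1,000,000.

$115,000,000

σ_p² = 0.72²·2.93² + 0.28²·1.39² + 2·-0.43·0.72·0.28·2.93·1.39 = 3.8958 (%²).
σ_p = √3.8958 = 1.974%.
At 99%, z = 2.326.
VaR = 2.326 × 1.974% = 4.592%; on $2,500,000,000 that is $114,800,000.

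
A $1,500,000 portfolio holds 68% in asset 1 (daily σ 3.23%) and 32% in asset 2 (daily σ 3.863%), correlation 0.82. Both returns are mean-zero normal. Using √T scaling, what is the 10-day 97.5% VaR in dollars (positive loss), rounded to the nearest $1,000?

$306,000

σ_p = √(0.68²·3.23² + 0.32²·3.863² + 2·0.82·0.68·0.32·3.23·3.863) = 3.287%.
σ_{10d} = 3.287% × √10 = 10.394%.
z(97.5%) = 1.960.
VaR = 1.960 × 10.394% = 20.372%; on $1,500,000 that is $305,580.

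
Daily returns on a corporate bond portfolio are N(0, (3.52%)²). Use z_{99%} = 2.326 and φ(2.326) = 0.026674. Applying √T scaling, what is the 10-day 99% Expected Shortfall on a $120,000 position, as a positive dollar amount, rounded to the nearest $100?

σ_{10d} = 3.52% × √10 = 11.131%.
ES multiplier = φ(z)/(1−α) = 0.026674/0.01 = 2.667.
ES = 11.131% × 2.667 = 29.686%; on $120,000: $35,623.

$35,600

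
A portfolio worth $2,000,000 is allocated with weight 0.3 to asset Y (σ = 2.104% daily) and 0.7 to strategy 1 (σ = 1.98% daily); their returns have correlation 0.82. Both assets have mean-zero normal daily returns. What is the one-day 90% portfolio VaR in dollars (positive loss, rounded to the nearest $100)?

σ_p² = 0.3²·2.104² + 0.7²·1.98² + 2·0.82·0.3·0.7·2.104·1.98 = 3.7542 (%²).
σ_p = √3.7542 = 1.938%.
At 90%, z = 1.282.
VaR = 1.282 × 1.938% = 2.485%; on $2,000,000 that is $49,700.

$49,700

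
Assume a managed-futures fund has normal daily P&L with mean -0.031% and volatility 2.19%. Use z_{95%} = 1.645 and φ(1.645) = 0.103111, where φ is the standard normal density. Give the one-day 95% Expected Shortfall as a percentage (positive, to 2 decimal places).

4.55%

Tail multiplier: φ(z)/(1−α) = 0.103111 / 0.05 = 2.062.
ES = −(-0.031%) + 2.19% × 2.062 = 4.547%.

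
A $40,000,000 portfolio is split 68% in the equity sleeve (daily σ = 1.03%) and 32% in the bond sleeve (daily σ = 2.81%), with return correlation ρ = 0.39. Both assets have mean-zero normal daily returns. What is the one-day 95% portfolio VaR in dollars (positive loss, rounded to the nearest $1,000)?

$880,000

σ_p² = 0.68²·1.03² + 0.32²·2.81² + 2·0.39·0.68·0.32·1.03·2.81 = 1.7904 (%²).
σ_p = √1.7904 = 1.338%.
At 95%, z = 1.645.
VaR = 1.645 × 1.338% = 2.201%; on $40,000,000 that is $880,400.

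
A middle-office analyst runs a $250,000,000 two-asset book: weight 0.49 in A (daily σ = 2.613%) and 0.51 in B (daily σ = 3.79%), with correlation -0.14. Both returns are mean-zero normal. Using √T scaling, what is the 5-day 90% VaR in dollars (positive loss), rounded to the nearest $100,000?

$15,500,000

σ_p = √(0.49²·2.613² + 0.51²·3.79² + 2·-0.14·0.49·0.51·2.613·3.79) = 2.164%.
σ_{5d} = 2.164% × √5 = 4.839%.
z(90%) = 1.282.
VaR = 1.282 × 4.839% = 6.204%; on $250,000,000 that is $15,510,000.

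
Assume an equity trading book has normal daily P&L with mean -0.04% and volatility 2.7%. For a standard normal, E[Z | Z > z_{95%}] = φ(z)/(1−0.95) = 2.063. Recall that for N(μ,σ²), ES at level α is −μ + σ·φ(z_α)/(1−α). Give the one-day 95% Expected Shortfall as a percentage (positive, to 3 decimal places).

5.610%

ES = −(-0.04%) + 2.7% × 2.063 = 5.610%.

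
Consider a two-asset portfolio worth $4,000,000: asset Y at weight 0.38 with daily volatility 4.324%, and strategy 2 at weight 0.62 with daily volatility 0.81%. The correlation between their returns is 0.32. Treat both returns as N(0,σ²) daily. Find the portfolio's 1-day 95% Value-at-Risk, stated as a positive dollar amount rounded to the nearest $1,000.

σ_p² = 0.38²·4.324² + 0.62²·0.81² + 2·0.32·0.38·0.62·4.324·0.81 = 3.4802 (%²).
σ_p = √3.4802 = 1.866%.
At 95%, z = 1.645.
VaR = 1.645 × 1.866% = 3.070%; on $4,000,000 that is $122,800.

$123,000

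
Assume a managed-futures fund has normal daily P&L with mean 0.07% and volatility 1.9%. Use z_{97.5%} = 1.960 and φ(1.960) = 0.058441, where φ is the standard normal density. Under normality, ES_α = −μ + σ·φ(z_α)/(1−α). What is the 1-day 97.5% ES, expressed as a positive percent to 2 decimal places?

4.37%

Tail multiplier: φ(z)/(1−α) = 0.058441 / 0.025 = 2.338.
ES = −(0.07%) + 1.9% × 2.338 = 4.372%.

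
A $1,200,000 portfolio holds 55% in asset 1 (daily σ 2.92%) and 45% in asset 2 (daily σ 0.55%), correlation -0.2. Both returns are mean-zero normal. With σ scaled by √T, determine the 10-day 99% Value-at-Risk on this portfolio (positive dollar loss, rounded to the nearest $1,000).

$139,000

σ_p = √(0.55²·2.92² + 0.45²·0.55² + 2·-0.2·0.55·0.45·2.92·0.55) = 1.575%.
σ_{10d} = 1.575% × √10 = 4.981%.
z(99%) = 2.326.
VaR = 2.326 × 4.981% = 11.586%; on $1,200,000 that is $139,032.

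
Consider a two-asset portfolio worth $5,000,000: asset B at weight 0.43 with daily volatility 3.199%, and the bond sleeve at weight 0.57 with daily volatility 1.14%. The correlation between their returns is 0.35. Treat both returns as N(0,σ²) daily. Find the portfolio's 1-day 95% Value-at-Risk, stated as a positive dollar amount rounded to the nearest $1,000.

σ_p² = 0.43²·3.199² + 0.57²·1.14² + 2·0.35·0.43·0.57·3.199·1.14 = 2.9401 (%²).
σ_p = √2.9401 = 1.715%.
At 95%, z = 1.645.
VaR = 1.645 × 1.715% = 2.821%; on $5,000,000 that is $141,050.

$141,000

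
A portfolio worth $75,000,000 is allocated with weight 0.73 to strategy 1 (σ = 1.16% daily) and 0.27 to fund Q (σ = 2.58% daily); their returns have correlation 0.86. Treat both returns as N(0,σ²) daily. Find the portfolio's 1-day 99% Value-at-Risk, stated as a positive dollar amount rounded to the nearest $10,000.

σ_p² = 0.73²·1.16² + 0.27²·2.58² + 2·0.86·0.73·0.27·1.16·2.58 = 2.2169 (%²).
σ_p = √2.2169 = 1.489%.
At 99%, z = 2.326.
VaR = 2.326 × 1.489% = 3.463%; on $75,000,000 that is $2,597,250.

$2,600,000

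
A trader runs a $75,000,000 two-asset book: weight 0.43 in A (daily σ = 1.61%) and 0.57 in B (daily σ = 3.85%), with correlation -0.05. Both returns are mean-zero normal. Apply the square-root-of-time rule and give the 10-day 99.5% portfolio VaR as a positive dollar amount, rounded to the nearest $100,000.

$13,900,000

σ_p = √(0.43²·1.61² + 0.57²·3.85² + 2·-0.05·0.43·0.57·1.61·3.85) = 2.268%.
σ_{10d} = 2.268% × √10 = 7.172%.
z(99.5%) = 2.576.
VaR = 2.576 × 7.172% = 18.475%; on $75,000,000 that is $13,856,250.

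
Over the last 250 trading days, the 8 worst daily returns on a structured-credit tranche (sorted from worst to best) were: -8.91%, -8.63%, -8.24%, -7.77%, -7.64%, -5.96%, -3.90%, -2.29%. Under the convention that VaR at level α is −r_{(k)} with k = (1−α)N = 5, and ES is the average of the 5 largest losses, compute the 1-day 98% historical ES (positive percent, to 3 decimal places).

The 5 worst returns sum to -41.19%.
ES = −(-41.19%) / 5 = 8.238%.

8.238%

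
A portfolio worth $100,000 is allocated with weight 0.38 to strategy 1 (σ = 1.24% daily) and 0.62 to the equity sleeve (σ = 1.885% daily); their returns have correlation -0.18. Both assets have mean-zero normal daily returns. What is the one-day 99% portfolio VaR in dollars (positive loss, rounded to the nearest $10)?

σ_p² = 0.38²·1.24² + 0.62²·1.885² + 2·-0.18·0.38·0.62·1.24·1.885 = 1.3896 (%²).
σ_p = √1.3896 = 1.179%.
At 99%, z = 2.326.
VaR = 2.326 × 1.179% = 2.742%; on $100,000 that is $2,742.

$2,740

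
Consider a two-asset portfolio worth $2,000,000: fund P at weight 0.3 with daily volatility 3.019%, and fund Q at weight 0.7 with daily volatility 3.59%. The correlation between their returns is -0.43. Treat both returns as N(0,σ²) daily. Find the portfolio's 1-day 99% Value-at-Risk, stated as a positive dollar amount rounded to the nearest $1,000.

σ_p² = 0.3²·3.019² + 0.7²·3.59² + 2·-0.43·0.3·0.7·3.019·3.59 = 5.1781 (%²).
σ_p = √5.1781 = 2.276%.
At 99%, z = 2.326.
VaR = 2.326 × 2.276% = 5.294%; on $2,000,000 that is $105,880.

$106,000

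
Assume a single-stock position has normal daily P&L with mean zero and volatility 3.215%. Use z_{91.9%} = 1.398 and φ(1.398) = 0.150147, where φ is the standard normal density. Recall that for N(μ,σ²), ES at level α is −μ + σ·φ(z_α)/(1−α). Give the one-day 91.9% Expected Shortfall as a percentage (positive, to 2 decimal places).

5.96%

Tail multiplier: φ(z)/(1−α) = 0.150147 / 0.081 = 1.854.
ES = 3.215% × 1.854 = 5.961%.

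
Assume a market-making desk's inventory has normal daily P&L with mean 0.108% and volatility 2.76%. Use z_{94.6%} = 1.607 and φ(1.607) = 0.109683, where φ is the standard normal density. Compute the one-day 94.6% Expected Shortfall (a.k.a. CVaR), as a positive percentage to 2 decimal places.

Tail multiplier: φ(z)/(1−α) = 0.109683 / 0.054 = 2.031.
ES = −(0.108%) + 2.76% × 2.031 = 5.498%.

5.50%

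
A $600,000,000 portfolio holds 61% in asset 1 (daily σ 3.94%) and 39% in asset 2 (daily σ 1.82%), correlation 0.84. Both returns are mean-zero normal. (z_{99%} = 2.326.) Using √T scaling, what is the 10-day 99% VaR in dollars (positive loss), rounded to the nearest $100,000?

$133,500,000

σ_p = √(0.61²·3.94² + 0.39²·1.82² + 2·0.84·0.61·0.39·3.94·1.82) = 3.024%.
σ_{10d} = 3.024% × √10 = 9.563%.
VaR = 2.326 × 9.563% = 22.244%; on $600,000,000 that is $133,464,000.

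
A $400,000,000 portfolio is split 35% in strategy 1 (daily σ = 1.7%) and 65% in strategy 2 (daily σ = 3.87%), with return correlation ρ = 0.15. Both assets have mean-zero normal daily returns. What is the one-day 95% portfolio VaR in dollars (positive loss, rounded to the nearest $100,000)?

$17,600,000

σ_p² = 0.35²·1.7² + 0.65²·3.87² + 2·0.15·0.35·0.65·1.7·3.87 = 7.1308 (%²).
σ_p = √7.1308 = 2.670%.
At 95%, z = 1.645.
VaR = 1.645 × 2.670% = 4.392%; on $400,000,000 that is $17,568,000.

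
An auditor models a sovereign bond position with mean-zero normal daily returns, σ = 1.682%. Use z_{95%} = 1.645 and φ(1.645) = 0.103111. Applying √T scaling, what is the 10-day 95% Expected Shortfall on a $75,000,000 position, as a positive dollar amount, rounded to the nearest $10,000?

σ_{10d} = 1.682% × √10 = 5.319%.
ES multiplier = φ(z)/(1−α) = 0.103111/0.05 = 2.062.
ES = 5.319% × 2.062 = 10.968%; on $75,000,000: $8,226,000.

$8,230,000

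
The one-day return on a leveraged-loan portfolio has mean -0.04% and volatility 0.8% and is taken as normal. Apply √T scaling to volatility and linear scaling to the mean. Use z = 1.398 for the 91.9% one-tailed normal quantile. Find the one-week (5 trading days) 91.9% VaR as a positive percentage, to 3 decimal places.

σ_{5d} = 0.8% × √5 = 1.789%; μ_{5d} = 5 × -0.04% = -0.200%.
VaR = −(-0.200%) + 1.398 × 1.789% = 2.701%.

2.701%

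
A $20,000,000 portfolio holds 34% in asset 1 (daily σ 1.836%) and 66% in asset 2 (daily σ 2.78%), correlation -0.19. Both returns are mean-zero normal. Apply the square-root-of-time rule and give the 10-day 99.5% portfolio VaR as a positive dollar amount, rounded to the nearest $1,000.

$2,969,000

σ_p = √(0.34²·1.836² + 0.66²·2.78² + 2·-0.19·0.34·0.66·1.836·2.78) = 1.822%.
σ_{10d} = 1.822% × √10 = 5.762%.
z(99.5%) = 2.576.
VaR = 2.576 × 5.762% = 14.843%; on $20,000,000 that is $2,968,600.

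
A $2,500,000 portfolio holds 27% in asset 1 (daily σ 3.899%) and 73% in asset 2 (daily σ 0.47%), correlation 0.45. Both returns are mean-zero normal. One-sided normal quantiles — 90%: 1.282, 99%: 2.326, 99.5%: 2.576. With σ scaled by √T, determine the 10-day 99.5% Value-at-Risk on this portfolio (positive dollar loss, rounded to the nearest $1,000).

σ_p = √(0.27²·3.899² + 0.73²·0.47² + 2·0.45·0.27·0.73·3.899·0.47) = 1.245%.
σ_{10d} = 1.245% × √10 = 3.937%.
VaR = 2.576 × 3.937% = 10.142%; on $2,500,000 that is $253,550.

$254,000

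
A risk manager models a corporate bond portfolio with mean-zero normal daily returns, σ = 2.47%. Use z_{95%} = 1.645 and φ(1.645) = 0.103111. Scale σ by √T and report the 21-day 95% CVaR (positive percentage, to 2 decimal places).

23.34%

σ_{21d} = 2.47% × √21 = 11.319%.
ES multiplier = φ(z)/(1−α) = 0.103111/0.05 = 2.062.
ES = 11.319% × 2.062 = 23.340%.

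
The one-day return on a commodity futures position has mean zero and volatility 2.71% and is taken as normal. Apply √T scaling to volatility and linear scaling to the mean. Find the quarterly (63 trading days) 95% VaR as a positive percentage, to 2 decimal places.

35.38%

At 95%, z = 1.645.
σ_{63d} = 2.71% × √63 = 21.510%.
VaR = 1.645 × 21.510% = 35.384%.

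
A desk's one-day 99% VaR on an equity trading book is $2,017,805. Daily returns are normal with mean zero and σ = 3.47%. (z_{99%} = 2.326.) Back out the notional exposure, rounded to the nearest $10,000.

$25,000,000

VaR as a fraction of value: z·σ = 2.326 × 3.47% = 8.07122%.
Position = $2,017,805 / 0.0807122 = $25,000,000.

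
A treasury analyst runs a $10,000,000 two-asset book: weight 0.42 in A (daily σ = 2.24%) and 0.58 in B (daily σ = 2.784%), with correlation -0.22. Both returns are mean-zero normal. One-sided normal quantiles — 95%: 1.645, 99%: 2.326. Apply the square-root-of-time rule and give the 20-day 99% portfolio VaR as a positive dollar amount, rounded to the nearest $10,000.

σ_p = √(0.42²·2.24² + 0.58²·2.784² + 2·-0.22·0.42·0.58·2.24·2.784) = 1.680%.
σ_{20d} = 1.680% × √20 = 7.513%.
VaR = 2.326 × 7.513% = 17.475%; on $10,000,000 that is $1,747,500.

$1,750,000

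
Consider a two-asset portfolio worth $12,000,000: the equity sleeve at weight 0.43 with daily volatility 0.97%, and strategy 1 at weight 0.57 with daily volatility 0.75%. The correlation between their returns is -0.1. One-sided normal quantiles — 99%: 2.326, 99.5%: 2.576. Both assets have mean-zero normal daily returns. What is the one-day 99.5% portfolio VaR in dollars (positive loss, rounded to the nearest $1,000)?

σ_p² = 0.43²·0.97² + 0.57²·0.75² + 2·-0.1·0.43·0.57·0.97·0.75 = 0.3211 (%²).
σ_p = √0.3211 = 0.567%.
VaR = 2.576 × 0.567% = 1.461%; on $12,000,000 that is $175,320.

$175,000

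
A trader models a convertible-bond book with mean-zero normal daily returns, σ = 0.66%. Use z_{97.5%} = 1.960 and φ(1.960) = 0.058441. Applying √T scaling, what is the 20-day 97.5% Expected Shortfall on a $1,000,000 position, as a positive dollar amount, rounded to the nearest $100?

$69,000

σ_{20d} = 0.66% × √20 = 2.952%.
ES multiplier = φ(z)/(1−α) = 0.058441/0.025 = 2.338.
ES = 2.952% × 2.338 = 6.902%; on $1,000,000: $69,020.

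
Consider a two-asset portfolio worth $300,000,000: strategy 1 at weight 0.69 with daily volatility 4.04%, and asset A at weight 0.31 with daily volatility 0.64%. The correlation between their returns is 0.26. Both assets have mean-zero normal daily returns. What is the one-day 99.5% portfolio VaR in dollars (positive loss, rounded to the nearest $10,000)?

σ_p² = 0.69²·4.04² + 0.31²·0.64² + 2·0.26·0.69·0.31·4.04·0.64 = 8.0977 (%²).
σ_p = √8.0977 = 2.846%.
At 99.5%, z = 2.576.
VaR = 2.576 × 2.846% = 7.331%; on $300,000,000 that is $21,993,000.

$21,990,000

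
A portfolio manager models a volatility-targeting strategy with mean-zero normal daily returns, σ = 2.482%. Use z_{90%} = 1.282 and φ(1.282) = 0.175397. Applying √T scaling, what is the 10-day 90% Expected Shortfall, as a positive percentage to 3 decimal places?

σ_{10d} = 2.482% × √10 = 7.849%.
ES multiplier = φ(z)/(1−α) = 0.175397/0.1 = 1.754.
ES = 7.849% × 1.754 = 13.767%.

13.767%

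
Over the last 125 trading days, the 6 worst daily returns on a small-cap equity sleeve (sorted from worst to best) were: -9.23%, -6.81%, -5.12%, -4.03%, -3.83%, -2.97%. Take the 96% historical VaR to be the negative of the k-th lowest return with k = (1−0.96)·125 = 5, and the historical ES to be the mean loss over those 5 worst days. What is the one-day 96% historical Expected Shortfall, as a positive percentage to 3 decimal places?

The 5 worst returns sum to -29.02%.
ES = −(-29.02%) / 5 = 5.804%.

5.804%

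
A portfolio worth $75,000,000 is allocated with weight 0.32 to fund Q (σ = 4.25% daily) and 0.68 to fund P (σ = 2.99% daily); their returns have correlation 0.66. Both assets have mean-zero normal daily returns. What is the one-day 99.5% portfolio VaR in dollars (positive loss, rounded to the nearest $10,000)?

σ_p² = 0.32²·4.25² + 0.68²·2.99² + 2·0.66·0.32·0.68·4.25·2.99 = 9.6335 (%²).
σ_p = √9.6335 = 3.104%.
At 99.5%, z = 2.576.
VaR = 2.576 × 3.104% = 7.996%; on $75,000,000 that is $5,997,000.

$6,000,000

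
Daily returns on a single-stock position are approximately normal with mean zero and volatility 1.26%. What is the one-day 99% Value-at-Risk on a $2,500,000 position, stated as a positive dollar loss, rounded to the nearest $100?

At 99% one-sided, z = 2.326.
VaR = z·σ = 2.326 × 1.26% = 2.931%.
On $2,500,000: 0.02931 × $2,500,000 = $73,275.

$73,300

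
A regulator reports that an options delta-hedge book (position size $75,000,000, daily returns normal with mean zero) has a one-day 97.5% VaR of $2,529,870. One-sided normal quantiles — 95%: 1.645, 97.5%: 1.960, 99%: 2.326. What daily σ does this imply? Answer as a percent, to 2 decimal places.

VaR as a fraction: $2,529,870 / $75,000,000 = 3.373%.
σ = VaR / z = 3.373% / 1.960 = 1.721%.

1.72%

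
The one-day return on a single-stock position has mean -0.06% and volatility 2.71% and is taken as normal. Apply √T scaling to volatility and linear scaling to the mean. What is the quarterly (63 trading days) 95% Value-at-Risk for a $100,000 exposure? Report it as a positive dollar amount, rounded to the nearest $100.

At 95%, z = 1.645.
σ_{63d} = 2.71% × √63 = 21.510%; μ_{63d} = 63 × -0.06% = -3.780%.
VaR = −(-3.780%) + 1.645 × 21.510% = 39.164%.
On $100,000: 0.39164 × $100,000 = $39,164.

$39,200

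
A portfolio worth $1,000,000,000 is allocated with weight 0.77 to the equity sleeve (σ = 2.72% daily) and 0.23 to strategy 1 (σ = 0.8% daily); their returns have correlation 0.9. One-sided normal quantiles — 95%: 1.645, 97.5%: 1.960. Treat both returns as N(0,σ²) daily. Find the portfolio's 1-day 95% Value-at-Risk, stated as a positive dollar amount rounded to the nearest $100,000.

$37,200,000

σ_p² = 0.77²·2.72² + 0.23²·0.8² + 2·0.9·0.77·0.23·2.72·0.8 = 5.1140 (%²).
σ_p = √5.1140 = 2.261%.
VaR = 1.645 × 2.261% = 3.719%; on $1,000,000,000 that is $37,190,000.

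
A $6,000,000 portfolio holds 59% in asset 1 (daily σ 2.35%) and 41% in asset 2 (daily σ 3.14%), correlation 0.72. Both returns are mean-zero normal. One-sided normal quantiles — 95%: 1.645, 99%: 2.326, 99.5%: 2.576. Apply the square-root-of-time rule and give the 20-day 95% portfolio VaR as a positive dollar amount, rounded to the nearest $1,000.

σ_p = √(0.59²·2.35² + 0.41²·3.14² + 2·0.72·0.59·0.41·2.35·3.14) = 2.480%.
σ_{20d} = 2.480% × √20 = 11.091%.
VaR = 1.645 × 11.091% = 18.245%; on $6,000,000 that is $1,094,700.

$1,095,000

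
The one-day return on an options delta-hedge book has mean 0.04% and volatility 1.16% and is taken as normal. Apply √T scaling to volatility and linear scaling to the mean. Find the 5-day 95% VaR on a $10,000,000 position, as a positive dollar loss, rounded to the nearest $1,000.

$407,000

At 95%, z = 1.645.
σ_{5d} = 1.16% × √5 = 2.594%; μ_{5d} = 5 × 0.04% = 0.200%.
VaR = −(0.200%) + 1.645 × 2.594% = 4.067%.
On $10,000,000: 0.04067 × $10,000,000 = $406,700.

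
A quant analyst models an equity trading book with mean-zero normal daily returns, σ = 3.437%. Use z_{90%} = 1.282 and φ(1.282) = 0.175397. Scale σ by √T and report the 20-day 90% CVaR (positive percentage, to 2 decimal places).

26.96%

σ_{20d} = 3.437% × √20 = 15.371%.
ES multiplier = φ(z)/(1−α) = 0.175397/0.1 = 1.754.
ES = 15.371% × 1.754 = 26.961%.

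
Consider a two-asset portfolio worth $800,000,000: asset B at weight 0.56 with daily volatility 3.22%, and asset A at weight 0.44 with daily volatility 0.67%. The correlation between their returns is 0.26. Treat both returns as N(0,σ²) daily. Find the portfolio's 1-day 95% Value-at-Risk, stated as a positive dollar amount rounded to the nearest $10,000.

$25,020,000

σ_p² = 0.56²·3.22² + 0.44²·0.67² + 2·0.26·0.56·0.44·3.22·0.67 = 3.6149 (%²).
σ_p = √3.6149 = 1.901%.
At 95%, z = 1.645.
VaR = 1.645 × 1.901% = 3.127%; on $800,000,000 that is $25,016,000.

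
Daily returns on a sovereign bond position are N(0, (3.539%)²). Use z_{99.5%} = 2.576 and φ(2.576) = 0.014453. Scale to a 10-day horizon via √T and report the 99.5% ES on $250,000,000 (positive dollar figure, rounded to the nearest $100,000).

$80,900,000

σ_{10d} = 3.539% × √10 = 11.191%.
ES multiplier = φ(z)/(1−α) = 0.014453/0.005 = 2.891.
ES = 11.191% × 2.891 = 32.353%; on $250,000,000: $80,882,500.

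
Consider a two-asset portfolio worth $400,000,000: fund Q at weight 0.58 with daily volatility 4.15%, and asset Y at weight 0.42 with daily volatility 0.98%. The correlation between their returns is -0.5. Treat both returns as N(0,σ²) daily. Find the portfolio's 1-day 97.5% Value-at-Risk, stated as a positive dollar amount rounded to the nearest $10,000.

σ_p² = 0.58²·4.15² + 0.42²·0.98² + 2·-0.5·0.58·0.42·4.15·0.98 = 4.9723 (%²).
σ_p = √4.9723 = 2.230%.
At 97.5%, z = 1.960.
VaR = 1.960 × 2.230% = 4.371%; on $400,000,000 that is $17,484,000.

$17,480,000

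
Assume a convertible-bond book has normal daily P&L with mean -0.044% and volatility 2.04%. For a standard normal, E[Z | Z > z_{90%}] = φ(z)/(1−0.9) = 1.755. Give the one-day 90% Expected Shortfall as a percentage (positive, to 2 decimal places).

ES = −(-0.044%) + 2.04% × 1.755 = 3.624%.

3.62%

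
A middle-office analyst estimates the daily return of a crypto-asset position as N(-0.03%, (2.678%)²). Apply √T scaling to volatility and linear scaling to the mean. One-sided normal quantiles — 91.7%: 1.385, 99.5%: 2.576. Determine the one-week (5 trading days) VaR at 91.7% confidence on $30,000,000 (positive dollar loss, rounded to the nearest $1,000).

σ_{5d} = 2.678% × √5 = 5.988%; μ_{5d} = 5 × -0.03% = -0.150%.
VaR = −(-0.150%) + 1.385 × 5.988% = 8.443%.
On $30,000,000: 0.08443 × $30,000,000 = $2,532,900.

$2,533,000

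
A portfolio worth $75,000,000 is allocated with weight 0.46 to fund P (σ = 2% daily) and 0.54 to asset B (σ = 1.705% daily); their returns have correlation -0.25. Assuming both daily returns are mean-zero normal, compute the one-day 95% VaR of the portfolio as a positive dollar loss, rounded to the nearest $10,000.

σ_p² = 0.46²·2² + 0.54²·1.705² + 2·-0.25·0.46·0.54·2·1.705 = 1.2706 (%²).
σ_p = √1.2706 = 1.127%.
At 95%, z = 1.645.
VaR = 1.645 × 1.127% = 1.854%; on $75,000,000 that is $1,390,500.

$1,390,000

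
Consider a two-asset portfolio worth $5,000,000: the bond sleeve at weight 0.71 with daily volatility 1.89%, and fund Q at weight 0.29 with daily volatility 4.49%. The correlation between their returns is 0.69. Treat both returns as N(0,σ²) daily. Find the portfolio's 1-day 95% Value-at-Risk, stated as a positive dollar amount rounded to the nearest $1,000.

$200,000

σ_p² = 0.71²·1.89² + 0.29²·4.49² + 2·0.69·0.71·0.29·1.89·4.49 = 5.9074 (%²).
σ_p = √5.9074 = 2.431%.
At 95%, z = 1.645.
VaR = 1.645 × 2.431% = 3.999%; on $5,000,000 that is $199,950.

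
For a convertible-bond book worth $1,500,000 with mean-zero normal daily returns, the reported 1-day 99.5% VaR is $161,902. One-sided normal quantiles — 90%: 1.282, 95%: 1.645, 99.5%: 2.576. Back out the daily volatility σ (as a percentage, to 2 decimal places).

4.19%

VaR as a fraction: $161,902 / $1,500,000 = 10.793%.
σ = VaR / z = 10.793% / 2.576 = 4.190%.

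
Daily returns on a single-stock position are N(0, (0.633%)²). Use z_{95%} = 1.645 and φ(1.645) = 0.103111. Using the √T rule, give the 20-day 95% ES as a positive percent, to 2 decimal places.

σ_{20d} = 0.633% × √20 = 2.831%.
ES multiplier = φ(z)/(1−α) = 0.103111/0.05 = 2.062.
ES = 2.831% × 2.062 = 5.838%.

5.84%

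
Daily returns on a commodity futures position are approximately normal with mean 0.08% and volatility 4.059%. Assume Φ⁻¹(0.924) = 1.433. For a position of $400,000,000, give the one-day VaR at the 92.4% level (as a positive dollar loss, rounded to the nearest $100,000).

VaR = −μ + z·σ = −(0.08%) + 1.433 × 4.059% = 5.737%.
On $400,000,000: 0.05737 × $400,000,000 = $22,948,000.

$22,900,000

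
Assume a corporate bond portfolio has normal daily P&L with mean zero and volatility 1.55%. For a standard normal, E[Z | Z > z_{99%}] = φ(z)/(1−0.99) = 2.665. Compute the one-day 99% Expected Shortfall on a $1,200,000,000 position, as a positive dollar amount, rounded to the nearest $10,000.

ES = 1.55% × 2.665 = 4.131%.
On $1,200,000,000: 0.04131 × $1,200,000,000 = $49,572,000.

$49,570,000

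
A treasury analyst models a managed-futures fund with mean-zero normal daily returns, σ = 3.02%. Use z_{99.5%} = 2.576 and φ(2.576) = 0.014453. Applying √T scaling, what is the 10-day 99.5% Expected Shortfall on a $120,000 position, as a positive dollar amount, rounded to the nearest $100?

σ_{10d} = 3.02% × √10 = 9.550%.
ES multiplier = φ(z)/(1−α) = 0.014453/0.005 = 2.891.
ES = 9.550% × 2.891 = 27.609%; on $120,000: $33,131.

$33,100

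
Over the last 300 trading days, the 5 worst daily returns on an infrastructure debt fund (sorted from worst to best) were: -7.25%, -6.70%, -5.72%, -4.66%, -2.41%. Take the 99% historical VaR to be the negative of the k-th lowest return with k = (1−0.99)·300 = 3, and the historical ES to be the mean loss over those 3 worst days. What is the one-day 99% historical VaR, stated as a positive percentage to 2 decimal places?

5.72%

k = 3; the 3rd lowest return is -5.72%, so VaR = 5.72%.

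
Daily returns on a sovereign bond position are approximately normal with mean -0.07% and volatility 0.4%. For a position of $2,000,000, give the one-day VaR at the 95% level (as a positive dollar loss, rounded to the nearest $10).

At 95% one-sided, z = 1.645.
VaR = −μ + z·σ = −(-0.07%) + 1.645 × 0.4% = 0.728%.
On $2,000,000: 0.00728 × $2,000,000 = $14,560.

$14,560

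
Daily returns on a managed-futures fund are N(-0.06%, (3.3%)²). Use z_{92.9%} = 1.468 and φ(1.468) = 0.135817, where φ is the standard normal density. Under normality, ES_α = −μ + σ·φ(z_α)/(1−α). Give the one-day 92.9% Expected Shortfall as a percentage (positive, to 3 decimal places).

Tail multiplier: φ(z)/(1−α) = 0.135817 / 0.071 = 1.913.
ES = −(-0.06%) + 3.3% × 1.913 = 6.373%.

6.373%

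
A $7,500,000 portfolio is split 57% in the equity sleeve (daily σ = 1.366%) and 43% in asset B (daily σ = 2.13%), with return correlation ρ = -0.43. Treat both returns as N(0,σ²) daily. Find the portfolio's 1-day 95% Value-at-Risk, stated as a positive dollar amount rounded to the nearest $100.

σ_p² = 0.57²·1.366² + 0.43²·2.13² + 2·-0.43·0.57·0.43·1.366·2.13 = 0.8318 (%²).
σ_p = √0.8318 = 0.912%.
At 95%, z = 1.645.
VaR = 1.645 × 0.912% = 1.500%; on $7,500,000 that is $112,500.

$112,500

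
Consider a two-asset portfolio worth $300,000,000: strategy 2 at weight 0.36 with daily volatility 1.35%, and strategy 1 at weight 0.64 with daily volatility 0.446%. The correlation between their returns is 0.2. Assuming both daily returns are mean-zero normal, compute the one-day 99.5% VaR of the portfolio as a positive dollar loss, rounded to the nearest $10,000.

$4,720,000

σ_p² = 0.36²·1.35² + 0.64²·0.446² + 2·0.2·0.36·0.64·1.35·0.446 = 0.3732 (%²).
σ_p = √0.3732 = 0.611%.
At 99.5%, z = 2.576.
VaR = 2.576 × 0.611% = 1.574%; on $300,000,000 that is $4,722,000.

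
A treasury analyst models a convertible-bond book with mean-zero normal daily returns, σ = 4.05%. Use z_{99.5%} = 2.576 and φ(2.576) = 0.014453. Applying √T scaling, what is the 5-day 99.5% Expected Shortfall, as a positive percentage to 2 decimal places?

σ_{5d} = 4.05% × √5 = 9.056%.
ES multiplier = φ(z)/(1−α) = 0.014453/0.005 = 2.891.
ES = 9.056% × 2.891 = 26.181%.

26.18%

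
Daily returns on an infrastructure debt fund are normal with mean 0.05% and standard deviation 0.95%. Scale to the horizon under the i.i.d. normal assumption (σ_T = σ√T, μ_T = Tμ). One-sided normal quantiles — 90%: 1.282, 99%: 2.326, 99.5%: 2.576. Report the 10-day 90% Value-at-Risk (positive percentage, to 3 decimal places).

3.351%

σ_{10d} = 0.95% × √10 = 3.004%; μ_{10d} = 10 × 0.05% = 0.500%.
VaR = −(0.500%) + 1.282 × 3.004% = 3.351%.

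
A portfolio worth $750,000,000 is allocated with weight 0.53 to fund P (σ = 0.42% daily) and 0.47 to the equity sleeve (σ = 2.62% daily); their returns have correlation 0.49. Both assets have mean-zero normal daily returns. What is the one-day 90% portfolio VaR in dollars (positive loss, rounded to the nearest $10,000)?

σ_p² = 0.53²·0.42² + 0.47²·2.62² + 2·0.49·0.53·0.47·0.42·2.62 = 1.8345 (%²).
σ_p = √1.8345 = 1.354%.
At 90%, z = 1.282.
VaR = 1.282 × 1.354% = 1.736%; on $750,000,000 that is $13,020,000.

$13,020,000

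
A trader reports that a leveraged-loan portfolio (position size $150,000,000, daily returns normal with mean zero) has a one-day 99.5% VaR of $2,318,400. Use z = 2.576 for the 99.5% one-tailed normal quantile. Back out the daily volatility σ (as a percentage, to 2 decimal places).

VaR as a fraction: $2,318,400 / $150,000,000 = 1.546%.
σ = VaR / z = 1.546% / 2.576 = 0.600%.

0.60%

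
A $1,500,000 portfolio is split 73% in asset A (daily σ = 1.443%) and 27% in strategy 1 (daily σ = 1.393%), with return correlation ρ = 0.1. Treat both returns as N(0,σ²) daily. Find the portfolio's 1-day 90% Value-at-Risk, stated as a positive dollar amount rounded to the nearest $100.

$22,200

σ_p² = 0.73²·1.443² + 0.27²·1.393² + 2·0.1·0.73·0.27·1.443·1.393 = 1.3303 (%²).
σ_p = √1.3303 = 1.153%.
At 90%, z = 1.282.
VaR = 1.282 × 1.153% = 1.478%; on $1,500,000 that is $22,170.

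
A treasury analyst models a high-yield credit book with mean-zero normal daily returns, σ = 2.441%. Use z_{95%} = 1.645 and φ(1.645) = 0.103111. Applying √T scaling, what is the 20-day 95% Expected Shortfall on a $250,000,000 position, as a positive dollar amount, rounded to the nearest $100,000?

$56,300,000

σ_{20d} = 2.441% × √20 = 10.916%.
ES multiplier = φ(z)/(1−α) = 0.103111/0.05 = 2.062.
ES = 10.916% × 2.062 = 22.509%; on $250,000,000: $56,272,500.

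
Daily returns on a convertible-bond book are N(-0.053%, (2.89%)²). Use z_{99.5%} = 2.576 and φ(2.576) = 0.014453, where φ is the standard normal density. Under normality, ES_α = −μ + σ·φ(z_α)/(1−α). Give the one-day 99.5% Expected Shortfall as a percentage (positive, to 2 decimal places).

Tail multiplier: φ(z)/(1−α) = 0.014453 / 0.005 = 2.891.
ES = −(-0.053%) + 2.89% × 2.891 = 8.408%.

8.41%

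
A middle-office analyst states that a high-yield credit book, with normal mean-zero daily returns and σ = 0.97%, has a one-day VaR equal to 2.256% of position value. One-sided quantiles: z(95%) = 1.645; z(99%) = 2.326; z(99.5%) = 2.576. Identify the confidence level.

Implied z = VaR/σ = 2.256 / 0.97 = 2.326.
This matches z(99%) = 2.326.

99%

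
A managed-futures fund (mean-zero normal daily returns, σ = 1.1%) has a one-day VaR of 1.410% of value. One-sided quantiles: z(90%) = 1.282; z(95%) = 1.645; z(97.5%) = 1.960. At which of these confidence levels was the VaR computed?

90%

Implied z = VaR/σ = 1.410 / 1.1 = 1.282.
This matches z(90%) = 1.282.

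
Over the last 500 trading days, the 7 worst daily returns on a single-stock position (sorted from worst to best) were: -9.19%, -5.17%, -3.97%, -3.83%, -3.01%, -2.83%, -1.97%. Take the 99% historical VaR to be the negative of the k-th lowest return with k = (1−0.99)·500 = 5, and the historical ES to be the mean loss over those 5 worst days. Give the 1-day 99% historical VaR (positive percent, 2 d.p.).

k = 5; the 5th lowest return is -3.01%, so VaR = 3.01%.

3.01%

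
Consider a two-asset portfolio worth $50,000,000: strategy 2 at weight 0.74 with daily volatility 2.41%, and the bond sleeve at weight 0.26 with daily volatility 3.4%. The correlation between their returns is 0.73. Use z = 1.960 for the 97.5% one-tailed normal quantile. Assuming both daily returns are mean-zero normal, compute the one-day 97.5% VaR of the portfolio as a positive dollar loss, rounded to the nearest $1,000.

$2,453,000

σ_p² = 0.74²·2.41² + 0.26²·3.4² + 2·0.73·0.74·0.26·2.41·3.4 = 6.2637 (%²).
σ_p = √6.2637 = 2.503%.
VaR = 1.960 × 2.503% = 4.906%; on $50,000,000 that is $2,453,000.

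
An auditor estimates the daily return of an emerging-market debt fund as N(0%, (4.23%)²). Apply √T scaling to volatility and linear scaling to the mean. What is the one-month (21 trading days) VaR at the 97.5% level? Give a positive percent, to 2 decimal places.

At 97.5%, z = 1.960.
σ_{21d} = 4.23% × √21 = 19.384%.
VaR = 1.960 × 19.384% = 37.993%.

37.99%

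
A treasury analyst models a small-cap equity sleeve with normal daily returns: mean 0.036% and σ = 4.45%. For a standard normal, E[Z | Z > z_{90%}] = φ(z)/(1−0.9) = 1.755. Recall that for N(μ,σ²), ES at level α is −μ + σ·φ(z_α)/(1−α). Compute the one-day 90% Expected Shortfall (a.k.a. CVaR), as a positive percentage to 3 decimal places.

ES = −(0.036%) + 4.45% × 1.755 = 7.774%.

7.774%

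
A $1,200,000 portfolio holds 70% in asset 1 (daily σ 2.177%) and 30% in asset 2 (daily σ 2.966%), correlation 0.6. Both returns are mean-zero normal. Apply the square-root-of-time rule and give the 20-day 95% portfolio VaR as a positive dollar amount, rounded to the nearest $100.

$192,200

σ_p = √(0.7²·2.177² + 0.3²·2.966² + 2·0.6·0.7·0.3·2.177·2.966) = 2.177%.
σ_{20d} = 2.177% × √20 = 9.736%.
z(95%) = 1.645.
VaR = 1.645 × 9.736% = 16.016%; on $1,200,000 that is $192,192.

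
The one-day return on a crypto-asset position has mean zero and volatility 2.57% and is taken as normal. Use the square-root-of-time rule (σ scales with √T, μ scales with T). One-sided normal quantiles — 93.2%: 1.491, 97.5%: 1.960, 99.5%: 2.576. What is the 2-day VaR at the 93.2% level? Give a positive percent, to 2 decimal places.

σ_{2d} = 2.57% × √2 = 3.635%.
VaR = 1.491 × 3.635% = 5.420%.

5.42%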